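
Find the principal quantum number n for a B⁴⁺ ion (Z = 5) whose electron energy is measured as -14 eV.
n = 5

The exact energy levels follow E_n = -13.6057 Z² / n² eV with Z = 5.

The measured value (-14 eV) is reported to only 2 significant figures, so we must test candidate n values and see which one matches to that precision.

Candidate energies:
  n = 3:  E = -13.6057 × 5² / 3² = -37.79361 eV
  n = 4:  E = -13.6057 × 5² / 4² = -21.25891 eV
  n = 5:  E = -13.6057 × 5² / 5² = -13.60570 eV  ← matches
  n = 6:  E = -13.6057 × 5² / 6² = -9.44840 eV
  n = 7:  E = -13.6057 × 5² / 7² = -6.94168 eV

Checking against the measurement of -14 eV (2 sig figs), only n = 5 agrees:
E_5 = -13.60570 eV, which rounds to -14 eV ✓

Therefore n = 5.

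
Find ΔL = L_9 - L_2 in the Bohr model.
7.3820e-34 J·s (or 7ℏ)

In the Bohr model, L_n = nℏ where ℏ = 1.054572e-34 J·s.

L_9 = 9ℏ = 9.491148e-34 J·s
L_2 = 2ℏ = 2.109144e-34 J·s

ΔL = L_9 - L_2 = (9 - 2)ℏ = 7ℏ
ΔL = 7 × 1.054572e-34 J·s = 7.3820e-34 J·s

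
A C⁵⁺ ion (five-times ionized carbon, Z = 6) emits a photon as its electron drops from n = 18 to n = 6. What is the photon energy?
12.09396 eV

The energy levels are E_n = -13.6057 Z² eV / n².

Energy at n = 18: E_18 = -13.6057 × 6² / 18² = -1.51174444 eV
Energy at n = 6: E_6 = -13.6057 × 6² / 6² = -13.60570000 eV

For emission (electron falling to lower state), the photon energy is:
E_photon = E_18 - E_6 = |-1.51174444 - (-13.60570000)|
E_photon = 12.09396 eV

This energy is carried away by the emitted photon.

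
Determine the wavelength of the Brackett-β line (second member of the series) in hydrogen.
2624.44 nm

The lines of a series are numbered from the longest wavelength (smallest ΔE) outward; the second line is the transition from n = n_f + 2 to n_f.
The Brackett series has all transitions ending at n_f = 4.

For H, the second line (β-line) is the jump from n = 6 to n = 4:
E_6 = -13.6057 / 6² = -0.37793611 eV
E_4 = -13.6057 / 4² = -0.85035625 eV
ΔE = E_6 - E_4 = 0.47242014 eV

λ = hc/E = 1239.84 eV·nm / 0.47242014 eV
λ = 2624.44 nm

This is the β-line of the Brackett series in H.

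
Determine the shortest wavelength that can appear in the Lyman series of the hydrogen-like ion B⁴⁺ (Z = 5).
3.64506 nm

The series limit corresponds to the transition from n = ∞ to n = 1.
This is the highest energy (shortest wavelength) transition in the Lyman series.

E_∞ = 0 eV
E_1 = -13.6057 × 5² / 1² = -340.1425000 eV

Energy at series limit:
ΔE = E_∞ - E_1 = 0 - (-340.1425000) = 340.1425000 eV
λ = hc/E = 1239.84 eV·nm / 340.1425000 eV = 3.64506 nm

This energy equals the ionization energy from the n = 1 state of B⁴⁺.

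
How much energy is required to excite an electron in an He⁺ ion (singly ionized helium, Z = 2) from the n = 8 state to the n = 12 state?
0.47242 eV

The energy levels of a hydrogen-like atom are E_n = -13.6057 Z² eV / n².

Energy at n = 8: E_8 = -13.6057 × 2² / 8² = -0.85035625 eV
Energy at n = 12: E_12 = -13.6057 × 2² / 12² = -0.37793611 eV

The excitation energy is the difference:
ΔE = E_12 - E_8
ΔE = -0.37793611 - (-0.85035625)
ΔE = 0.47242 eV

Since this is positive, energy must be absorbed (photon absorption).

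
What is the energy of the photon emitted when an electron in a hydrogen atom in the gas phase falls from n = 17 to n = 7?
0.23059 eV

The energy levels are E_n = -13.6057 eV / n².

Energy at n = 17: E_17 = -13.6057 / 17² = -0.04707855 eV
Energy at n = 7: E_7 = -13.6057 / 7² = -0.27766735 eV

For emission (electron falling to lower state), the photon energy is:
E_photon = E_17 - E_7 = |-0.04707855 - (-0.27766735)|
E_photon = 0.23059 eV

This energy is carried away by the emitted photon.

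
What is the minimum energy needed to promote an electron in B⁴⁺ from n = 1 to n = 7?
333.2008 eV

The energy levels of a hydrogen-like atom are E_n = -13.6057 Z² eV / n².

Energy at n = 1: E_1 = -13.6057 × 5² / 1² = -340.1425000 eV
Energy at n = 7: E_7 = -13.6057 × 5² / 7² = -6.9416837 eV

The excitation energy is the difference:
ΔE = E_7 - E_1
ΔE = -6.9416837 - (-340.1425000)
ΔE = 333.2008 eV

Since this is positive, energy must be absorbed (photon absorption).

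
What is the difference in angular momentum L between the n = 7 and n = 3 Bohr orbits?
4.21829e-34 J·s (or 4ℏ)

In the Bohr model, L_n = nℏ where ℏ = 1.0545718e-34 J·s.

L_7 = 7ℏ = 7.3820026e-34 J·s
L_3 = 3ℏ = 3.1637154e-34 J·s

ΔL = L_7 - L_3 = (7 - 3)ℏ = 4ℏ
ΔL = 4 × 1.0545718e-34 J·s = 4.21829e-34 J·s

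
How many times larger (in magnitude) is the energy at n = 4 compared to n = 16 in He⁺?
16.00000

Using E_n = -13.6057 Z² / n² eV with Z = 2:

E_4 = -13.6057 × 2² / 4² = -54.4228 / 16 = -3.40142500000 eV
E_16 = -13.6057 × 2² / 16² = -54.4228 / 256 = -0.21258906250 eV

The ratio is:
E_4/E_16 = (-3.40142500000) / (-0.21258906250)
E_4/E_16 = (-54.4228/16) / (-54.4228/256)
E_4/E_16 = 256/16
E_4/E_16 = 16.00000
(Note: the Z² factors cancel in the ratio.)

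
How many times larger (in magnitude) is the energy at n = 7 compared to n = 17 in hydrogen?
5.89796

Using E_n = -13.6057 Z² / n² eV with Z = 1:

E_7 = -13.6057 / 7² = -13.6057 / 49 = -0.27766734694 eV
E_17 = -13.6057 / 17² = -13.6057 / 289 = -0.04707854671 eV

The ratio is:
E_7/E_17 = (-0.27766734694) / (-0.04707854671)
E_7/E_17 = (-13.6057/49) / (-13.6057/289)
E_7/E_17 = 289/49
E_7/E_17 = 5.89796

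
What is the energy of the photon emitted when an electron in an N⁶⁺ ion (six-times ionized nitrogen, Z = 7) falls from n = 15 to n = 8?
7.454 eV

The energy levels are E_n = -13.6057 Z² eV / n².

Energy at n = 15: E_15 = -13.6057 × 7² / 15² = -2.963019 eV
Energy at n = 8: E_8 = -13.6057 × 7² / 8² = -10.416864 eV

For emission (electron falling to lower state), the photon energy is:
E_photon = E_15 - E_8 = |-2.963019 - (-10.416864)|
E_photon = 7.454 eV

This energy is carried away by the emitted photon.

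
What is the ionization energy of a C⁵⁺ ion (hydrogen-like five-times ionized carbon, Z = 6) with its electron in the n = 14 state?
2.499 eV

The ionization energy is the energy needed to remove the electron completely (n → ∞).

For a hydrogen-like ion with Z = 6, E_n = -13.6057 Z² / n² eV.

At n = 14: E_14 = -13.6057 × 6² / 14² = -2.499006 eV
At n = ∞: E_∞ = 0 eV

Ionization energy = E_∞ - E_14 = 0 - (-2.499006) = 2.499006 eV
Ionization energy ≈ 2.499 eV

This is also called the binding energy of the electron in state n = 14.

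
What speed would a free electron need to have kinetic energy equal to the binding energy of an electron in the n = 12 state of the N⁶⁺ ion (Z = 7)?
1.27615e+06 m/s (or 0.43% of c)

The binding energy at n = 12 for N⁶⁺ is:
E_12 = -13.6057 × 7²/12² = -4.62971736 eV
|E_12| = 4.62971736 eV

Convert to Joules:
KE = 4.62971736 eV × (1.602177 × 10⁻¹⁹ J/eV) = 7.4176267e-19 J

Using KE = ½mv²:
v = √(2·KE/m_e)
v = √(2 × 7.4176267e-19 J / 9.10938 × 10⁻³¹ kg)
v = 1.27615e+06 m/s

This is approximately 0.43% the speed of light.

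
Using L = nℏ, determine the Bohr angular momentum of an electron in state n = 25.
2.64e-33 J·s (or 25ℏ)

In the Bohr model, angular momentum is quantized:
L = nℏ

where ℏ = h/(2π) = 1.0546e-34 J·s

For n = 25:
L = 25 × 1.0546e-34 J·s
L = 2.64e-33 J·s

This can also be written as L = 25ℏ.
The angular momentum is an integer multiple of the reduced Planck constant.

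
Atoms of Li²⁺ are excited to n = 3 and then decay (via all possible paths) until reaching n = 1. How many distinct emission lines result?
3

The electron can occupy levels n = 1, 2, ..., 3 during de-excitation — that is m = 3 - 1 + 1 = 3 distinct levels.

The number of distinct spectral lines equals the number of ways to choose 2 of these m levels (each pair gives one possible emission transition):

Number of lines = m(m-1)/2 = 3×2/2 = 3

These correspond to all possible transitions between the 3 levels:
3 → 2, 3 → 1, 2 → 1

Each transition produces a photon with a unique energy (and thus wavelength). This count does not depend on Z.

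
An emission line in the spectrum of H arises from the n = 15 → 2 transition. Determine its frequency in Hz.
8.08e+14 Hz

First, find the transition energy:
E_15 = -13.6057 / 15² = -0.06047 eV
E_2 = -13.6057 / 2² = -3.40143 eV
|ΔE| = |E_2 - E_15| = 3.34096 eV

Convert to Joules: E = 3.34096 eV × (1.602177 × 10⁻¹⁹ J/eV) = 5.3528e-19 J

Using E = hf:
f = E/h = 5.3528e-19 J / (6.62607 × 10⁻³⁴ J·s)
f = 8.08e+14 Hz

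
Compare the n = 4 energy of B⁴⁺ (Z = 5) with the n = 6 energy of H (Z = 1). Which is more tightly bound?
B⁴⁺ at n = 4 (E = -21.26 eV)

Using E_n = -13.6057 Z² / n² eV:

B⁴⁺ (Z = 5) at n = 4:
E = -13.6057 × 5² / 4² = -13.6057 × 25 / 16 = -21.25891 eV

H (Z = 1) at n = 6:
E = -13.6057 × 1² / 6² = -13.6057 × 1 / 36 = -0.37794 eV

Since -21.25891 eV < -0.37794 eV,
B⁴⁺ at n = 4 is more tightly bound (requires more energy to ionize).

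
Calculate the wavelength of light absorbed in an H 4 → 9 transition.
1816.92248 nm

First, find the transition energy using E_n = -13.6057 / n² eV:
E_4 = -13.6057 / 4² = -0.85035625000 eV
E_9 = -13.6057 / 9² = -0.16797160494 eV

Photon energy: |ΔE| = |E_9 - E_4| = 0.68238464506 eV

Convert to wavelength using E = hc/λ with hc = 1239.84 eV·nm:
λ = hc/E = 1239.84 eV·nm / 0.68238464506 eV
λ = 1816.92248 nm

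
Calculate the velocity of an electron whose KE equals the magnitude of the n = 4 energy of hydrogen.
5.4692e+05 m/s (or 0.18% of c)

The binding energy at n = 4 for hydrogen is:
E_4 = -13.6057/4² = -0.85035625 eV
|E_4| = 0.85035625 eV

Convert to Joules:
KE = 0.85035625 eV × (1.602177 × 10⁻¹⁹ J/eV) = 1.362421e-19 J

Using KE = ½mv²:
v = √(2·KE/m_e)
v = √(2 × 1.362421e-19 J / 9.10938 × 10⁻³¹ kg)
v = 5.4692e+05 m/s

This is approximately 0.18% the speed of light.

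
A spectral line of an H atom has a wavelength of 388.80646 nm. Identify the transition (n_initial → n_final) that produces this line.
n = 8 → n = 2

First, find the photon energy from the wavelength (hc = 1239.84 eV·nm):
E = hc/λ = 1239.84 eV·nm / 388.80646 nm = 3.1888359 eV

The energy levels of hydrogen satisfy E_n = -13.6057 / n² eV, so an emission n_i → n_f releases
ΔE = 13.6057 × (1/n_f² − 1/n_i²) eV.

Setting ΔE equal to the photon energy:
1/n_f² − 1/n_i² = 3.1888359 / 13.6057 = 0.23437500

Since 1/n_i² must be positive, we need 1/n_f² > 0.23437500, i.e. n_f ≤ 2. For each allowed n_f, solve n_i = (1/n_f² − 0.23437500)^(−1/2) and check whether it is a whole number:
  n_f = 1: 1/n_i² = 1.00000000 − 0.23437500 = 0.76562500 → n_i = 1.143  (not an integer) ✗
  n_f = 2: 1/n_i² = 0.25000000 − 0.23437500 = 0.01562500 → n_i = 8.000  → integer, n_i = 8 ✓

Only n_f = 2 gives an integer upper level, n_i = 8.

The transition is from n = 8 to n = 2 (emission).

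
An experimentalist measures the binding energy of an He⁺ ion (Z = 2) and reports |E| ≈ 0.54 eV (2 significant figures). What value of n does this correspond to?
n = 10

The exact energy levels follow E_n = -13.6057 Z² / n² eV with Z = 2.

The measured value (-0.54 eV) is reported to only 2 significant figures, so we must test candidate n values and see which one matches to that precision.

Candidate energies:
  n = 8:  E = -13.6057 × 2² / 8² = -0.85036 eV
  n = 9:  E = -13.6057 × 2² / 9² = -0.67189 eV
  n = 10:  E = -13.6057 × 2² / 10² = -0.54423 eV  ← matches
  n = 11:  E = -13.6057 × 2² / 11² = -0.44978 eV
  n = 12:  E = -13.6057 × 2² / 12² = -0.37794 eV

Checking against the measurement of -0.54 eV (2 sig figs), only n = 10 agrees:
E_10 = -0.54423 eV, which rounds to -0.54 eV ✓

Therefore n = 10.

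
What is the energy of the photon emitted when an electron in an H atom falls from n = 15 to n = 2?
3.34 eV

The energy levels are E_n = -13.6057 eV / n².

Energy at n = 15: E_15 = -13.6057 / 15² = -0.06047 eV
Energy at n = 2: E_2 = -13.6057 / 2² = -3.40143 eV

For emission (electron falling to lower state), the photon energy is:
E_photon = E_15 - E_2 = |-0.06047 - (-3.40143)|
E_photon = 3.34 eV

This energy is carried away by the emitted photon.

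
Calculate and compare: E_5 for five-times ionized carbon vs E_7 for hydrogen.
C⁵⁺ at n = 5 (E = -19.592208 eV)

Using E_n = -13.6057 Z² / n² eV:

C⁵⁺ (Z = 6) at n = 5:
E = -13.6057 × 6² / 5² = -13.6057 × 36 / 25 = -19.592208000 eV

H (Z = 1) at n = 7:
E = -13.6057 × 1² / 7² = -13.6057 × 1 / 49 = -0.277667347 eV

Since -19.592208000 eV < -0.277667347 eV,
C⁵⁺ at n = 5 is more tightly bound (requires more energy to ionize).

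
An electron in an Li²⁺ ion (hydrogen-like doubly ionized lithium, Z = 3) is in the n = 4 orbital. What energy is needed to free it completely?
7.653206 eV

The ionization energy is the energy needed to remove the electron completely (n → ∞).

For a hydrogen-like ion with Z = 3, E_n = -13.6057 Z² / n² eV.

At n = 4: E_4 = -13.6057 × 3² / 4² = -7.653206250 eV
At n = ∞: E_∞ = 0 eV

Ionization energy = E_∞ - E_4 = 0 - (-7.653206250) = 7.653206250 eV
Ionization energy ≈ 7.653206 eV

This is also called the binding energy of the electron in state n = 4.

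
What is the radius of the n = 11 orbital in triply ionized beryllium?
1.60076 nm (or 16.00761 Å)

The Bohr radius formula is:
r_n = n² a₀ / Z

where a₀ = 0.05291772 nm is the Bohr radius.

For Be³⁺ (Z = 4) at n = 11:
r_11 = 11² × 0.05291772 nm / 4
r_11 = 121 × 0.05291772 nm / 4
r_11 = 6.403044 nm / 4
r_11 = 1.60076 nm

The electron orbits at approximately 1.60076 nm from the nucleus.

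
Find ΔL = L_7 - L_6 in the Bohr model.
1.0546e-34 J·s (or 1ℏ)

In the Bohr model, L_n = nℏ where ℏ = 1.054572e-34 J·s.

L_7 = 7ℏ = 7.382004e-34 J·s
L_6 = 6ℏ = 6.327432e-34 J·s

ΔL = L_7 - L_6 = (7 - 6)ℏ = 1ℏ
ΔL = 1 × 1.054572e-34 J·s = 1.0546e-34 J·s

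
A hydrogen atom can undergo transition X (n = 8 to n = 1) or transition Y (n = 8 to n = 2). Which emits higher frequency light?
8 → 1

Calculate the energy for each transition:

Transition 8 → 1:
ΔE₁ = |E_1 - E_8| = |-13.6057/1² - (-13.6057/8²)|
ΔE₁ = |-13.605700000000 - (-0.212589062500)| = 13.393110938 eV

Transition 8 → 2:
ΔE₂ = |E_2 - E_8| = |-13.6057/2² - (-13.6057/8²)|
ΔE₂ = |-3.401425000000 - (-0.212589062500)| = 3.188835938 eV

Since 13.393110938 eV > 3.188835938 eV, the transition 8 → 1 emits the more energetic photon.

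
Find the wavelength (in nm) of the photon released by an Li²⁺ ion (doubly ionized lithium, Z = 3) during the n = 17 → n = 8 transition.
832.33 nm

First, find the transition energy using E_n = -13.6057 Z² / n² eV:
E_17 = -13.6057 × 3² / 17² = -0.423707 eV
E_8 = -13.6057 × 3² / 8² = -1.913302 eV

Photon energy: |ΔE| = |E_8 - E_17| = 1.489595 eV

Convert to wavelength using E = hc/λ with hc = 1239.84 eV·nm:
λ = hc/E = 1239.84 eV·nm / 1.489595 eV
λ = 832.33 nm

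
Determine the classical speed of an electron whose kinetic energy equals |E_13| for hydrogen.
1.683e+05 m/s (or 0.056% of c)

The binding energy at n = 13 for hydrogen is:
E_13 = -13.6057/13² = -0.08050710 eV
|E_13| = 0.08050710 eV

Convert to Joules:
KE = 0.08050710 eV × (1.602177 × 10⁻¹⁹ J/eV) = 1.28987e-20 J

Using KE = ½mv²:
v = √(2·KE/m_e)
v = √(2 × 1.28987e-20 J / 9.10938 × 10⁻³¹ kg)
v = 1.683e+05 m/s

This is approximately 0.056% the speed of light.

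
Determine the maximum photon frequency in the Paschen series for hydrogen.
3.66e+14 Hz

The series limit corresponds to the transition from n = ∞ to n = 3.
This is the highest energy (shortest wavelength) transition in the Paschen series.

E_∞ = 0 eV
E_3 = -13.6057 / 3² = -1.5117444 eV

Energy at series limit:
ΔE = E_∞ - E_3 = 0 - (-1.5117444) = 1.5117444 eV
E = 1.5117444 eV × (1.602177 × 10⁻¹⁹ J/eV) = 2.4221e-19 J
f = E/h = 2.4221e-19 J / (6.62607 × 10⁻³⁴ J·s) = 3.66e+14 Hz

This energy equals the ionization energy from the n = 3 state of hydrogen.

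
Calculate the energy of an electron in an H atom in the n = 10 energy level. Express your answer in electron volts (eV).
-0.1361 eV

The energy levels of a hydrogen-like atom are given by:
E_n = -13.6057 eV / n²

For n = 10:
E_10 = -13.6057 eV / 10²
E_10 = -13.6057 eV / 100
E_10 = -0.1361 eV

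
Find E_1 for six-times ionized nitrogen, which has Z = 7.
-666.67930 eV

For hydrogen-like ions, the energy levels scale with Z²:
E_n = -13.6057 Z² / n² eV

For N⁶⁺ (Z = 7) at n = 1:
E_1 = -13.6057 × 7² / 1²
E_1 = -13.6057 × 49 / 1
E_1 = -666.6793 / 1
E_1 = -666.67930 eV

The energy is 49 times more negative than hydrogen at the same n due to the stronger nuclear charge.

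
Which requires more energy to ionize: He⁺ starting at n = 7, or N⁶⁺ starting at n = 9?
N⁶⁺ at n = 9 (E = -8.230609 eV)

Using E_n = -13.6057 Z² / n² eV:

He⁺ (Z = 2) at n = 7:
E = -13.6057 × 2² / 7² = -13.6057 × 4 / 49 = -1.110669388 eV

N⁶⁺ (Z = 7) at n = 9:
E = -13.6057 × 7² / 9² = -13.6057 × 49 / 81 = -8.230608642 eV

Since -8.230608642 eV < -1.110669388 eV,
N⁶⁺ at n = 9 is more tightly bound (requires more energy to ionize).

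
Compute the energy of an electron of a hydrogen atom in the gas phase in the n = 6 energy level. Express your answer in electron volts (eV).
-0.377936 eV

The energy levels of a hydrogen-like atom are given by:
E_n = -13.6057 eV / n²

For n = 6:
E_6 = -13.6057 eV / 6²
E_6 = -13.6057 eV / 36
E_6 = -0.377936 eV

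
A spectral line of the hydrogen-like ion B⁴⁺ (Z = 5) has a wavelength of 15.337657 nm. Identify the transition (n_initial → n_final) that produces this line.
n = 9 → n = 2

First, find the photon energy from the wavelength (hc = 1239.84 eV·nm):
E = hc/λ = 1239.84 eV·nm / 15.337657 nm = 80.836336 eV

The energy levels of B⁴⁺ satisfy E_n = -13.6057 × 5² / n² eV, so an emission n_i → n_f releases
ΔE = 13.6057 × 5² × (1/n_f² − 1/n_i²) eV.

Setting ΔE equal to the photon energy:
1/n_f² − 1/n_i² = 80.836336 / (13.6057 × 5²) = 0.23765432

Since 1/n_i² must be positive, we need 1/n_f² > 0.23765432, i.e. n_f ≤ 2. For each allowed n_f, solve n_i = (1/n_f² − 0.23765432)^(−1/2) and check whether it is a whole number:
  n_f = 1: 1/n_i² = 1.00000000 − 0.23765432 = 0.76234568 → n_i = 1.145  (not an integer) ✗
  n_f = 2: 1/n_i² = 0.25000000 − 0.23765432 = 0.01234568 → n_i = 9.000  → integer, n_i = 9 ✓

Only n_f = 2 gives an integer upper level, n_i = 9.

The transition is from n = 9 to n = 2 (emission).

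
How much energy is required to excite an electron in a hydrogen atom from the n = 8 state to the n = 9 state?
0.044617 eV

The energy levels of a hydrogen-like atom are E_n = -13.6057 eV / n².

Energy at n = 8: E_8 = -13.6057 / 8² = -0.212589063 eV
Energy at n = 9: E_9 = -13.6057 / 9² = -0.167971605 eV

The excitation energy is the difference:
ΔE = E_9 - E_8
ΔE = -0.167971605 - (-0.212589063)
ΔE = 0.044617 eV

Since this is positive, energy must be absorbed (photon absorption).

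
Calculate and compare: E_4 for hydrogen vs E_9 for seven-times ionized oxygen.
O⁷⁺ at n = 9 (E = -10.750 eV)

Using E_n = -13.6057 Z² / n² eV:

H (Z = 1) at n = 4:
E = -13.6057 × 1² / 4² = -13.6057 × 1 / 16 = -0.850356 eV

O⁷⁺ (Z = 8) at n = 9:
E = -13.6057 × 8² / 9² = -13.6057 × 64 / 81 = -10.750183 eV

Since -10.750183 eV < -0.850356 eV,
O⁷⁺ at n = 9 is more tightly bound (requires more energy to ionize).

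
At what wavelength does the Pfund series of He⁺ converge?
569.54071 nm

The series limit corresponds to the transition from n = ∞ to n = 5.
This is the highest energy (shortest wavelength) transition in the Pfund series.

E_∞ = 0 eV
E_5 = -13.6057 × 2² / 5² = -2.176912000 eV

Energy at series limit:
ΔE = E_∞ - E_5 = 0 - (-2.176912000) = 2.176912000 eV
λ = hc/E = 1239.84 eV·nm / 2.176912000 eV = 569.54071 nm

This energy equals the ionization energy from the n = 5 state of He⁺.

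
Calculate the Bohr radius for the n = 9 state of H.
4.28634 nm (or 42.86335 Å)

The Bohr radius formula is:
r_n = n² a₀ / Z

where a₀ = 0.05291772 nm is the Bohr radius.

For H (Z = 1) at n = 9:
r_9 = 9² × 0.05291772 nm / 1
r_9 = 81 × 0.05291772 nm / 1
r_9 = 4.286335 nm / 1
r_9 = 4.28634 nm

The electron orbits at approximately 4.28634 nm from the nucleus.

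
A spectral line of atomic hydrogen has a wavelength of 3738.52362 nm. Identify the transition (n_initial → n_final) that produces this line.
n = 8 → n = 5

First, find the photon energy from the wavelength (hc = 1239.84 eV·nm):
E = hc/λ = 1239.84 eV·nm / 3738.52362 nm = 0.33163894 eV

The energy levels of hydrogen satisfy E_n = -13.6057 / n² eV, so an emission n_i → n_f releases
ΔE = 13.6057 × (1/n_f² − 1/n_i²) eV.

Setting ΔE equal to the photon energy:
1/n_f² − 1/n_i² = 0.33163894 / 13.6057 = 0.024375000

Since 1/n_i² must be positive, we need 1/n_f² > 0.024375000, i.e. n_f ≤ 6. For each allowed n_f, solve n_i = (1/n_f² − 0.024375000)^(−1/2) and check whether it is a whole number:
  n_f = 1: 1/n_i² = 1.000000000 − 0.024375000 = 0.975625000 → n_i = 1.012  (not an integer) ✗
  n_f = 2: 1/n_i² = 0.250000000 − 0.024375000 = 0.225625000 → n_i = 2.105  (not an integer) ✗
  n_f = 3: 1/n_i² = 0.111111111 − 0.024375000 = 0.086736111 → n_i = 3.395  (not an integer) ✗
  n_f = 4: 1/n_i² = 0.062500000 − 0.024375000 = 0.038125000 → n_i = 5.121  (not an integer) ✗
  n_f = 5: 1/n_i² = 0.040000000 − 0.024375000 = 0.015625000 → n_i = 8.000  → integer, n_i = 8 ✓
  n_f = 6: 1/n_i² = 0.027777778 − 0.024375000 = 0.003402778 → n_i = 17.143  (not an integer) ✗

Only n_f = 5 gives an integer upper level, n_i = 8.

The transition is from n = 8 to n = 5 (emission).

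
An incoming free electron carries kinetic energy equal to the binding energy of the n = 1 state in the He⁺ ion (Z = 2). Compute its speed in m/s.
4.38e+06 m/s (or 1.46% of c)

The binding energy at n = 1 for He⁺ is:
E_1 = -13.6057 × 2²/1² = -54.4228 eV
|E_1| = 54.4228 eV

Convert to Joules:
KE = 54.4228 eV × (1.602177 × 10⁻¹⁹ J/eV) = 8.7195e-18 J

Using KE = ½mv²:
v = √(2·KE/m_e)
v = √(2 × 8.7195e-18 J / 9.10938 × 10⁻³¹ kg)
v = 4.38e+06 m/s

This is approximately 1.46% the speed of light.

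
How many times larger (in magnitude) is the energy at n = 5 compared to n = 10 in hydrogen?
4.0000

Using E_n = -13.6057 Z² / n² eV with Z = 1:

E_5 = -13.6057 / 5² = -13.6057 / 25 = -0.5442280000 eV
E_10 = -13.6057 / 10² = -13.6057 / 100 = -0.1360570000 eV

The ratio is:
E_5/E_10 = (-0.5442280000) / (-0.1360570000)
E_5/E_10 = (-13.6057/25) / (-13.6057/100)
E_5/E_10 = 100/25
E_5/E_10 = 4.0000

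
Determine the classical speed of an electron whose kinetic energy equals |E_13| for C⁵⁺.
1.0097e+06 m/s (or 0.33680% of c)

The binding energy at n = 13 for C⁵⁺ is:
E_13 = -13.6057 × 6²/13² = -2.8982556 eV
|E_13| = 2.8982556 eV

Convert to Joules:
KE = 2.8982556 eV × (1.602177 × 10⁻¹⁹ J/eV) = 4.643518e-19 J

Using KE = ½mv²:
v = √(2·KE/m_e)
v = √(2 × 4.643518e-19 J / 9.10938 × 10⁻³¹ kg)
v = 1.0097e+06 m/s

This is approximately 0.33680% the speed of light.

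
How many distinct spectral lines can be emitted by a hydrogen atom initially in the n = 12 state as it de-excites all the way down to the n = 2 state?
55

The electron can occupy levels n = 2, 3, ..., 12 during de-excitation — that is m = 12 - 2 + 1 = 11 distinct levels.

The number of distinct spectral lines equals the number of ways to choose 2 of these m levels (each pair gives one possible emission transition):

Number of lines = m(m-1)/2 = 11×10/2 = 55

These correspond to all possible transitions between the 11 levels:
12 → 11, 12 → 10, 12 → 9, 12 → 8, 12 → 7, 12 → 6, 12 → 5, 12 → 4...

Each transition produces a photon with a unique energy (and thus wavelength). This count does not depend on Z.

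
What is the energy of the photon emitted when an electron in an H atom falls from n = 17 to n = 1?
13.558621 eV

The energy levels are E_n = -13.6057 eV / n².

Energy at n = 17: E_17 = -13.6057 / 17² = -0.047078547 eV
Energy at n = 1: E_1 = -13.6057 / 1² = -13.605700000 eV

For emission (electron falling to lower state), the photon energy is:
E_photon = E_17 - E_1 = |-0.047078547 - (-13.605700000)|
E_photon = 13.558621 eV

This energy is carried away by the emitted photon.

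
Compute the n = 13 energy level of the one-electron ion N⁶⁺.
-3.94485 eV

For hydrogen-like ions, the energy levels scale with Z²:
E_n = -13.6057 Z² / n² eV

For N⁶⁺ (Z = 7) at n = 13:
E_13 = -13.6057 × 7² / 13²
E_13 = -13.6057 × 49 / 169
E_13 = -666.6793 / 169
E_13 = -3.94485 eV

The energy is 49 times more negative than hydrogen at the same n due to the stronger nuclear charge.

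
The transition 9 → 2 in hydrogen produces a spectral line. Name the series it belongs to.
Balmer series

The spectral series in hydrogen are named based on the final (lower) energy level:
- Lyman series: n_final = 1 (ultraviolet)
- Balmer series: n_final = 2 (visible/near-UV)
- Paschen series: n_final = 3 (infrared)
- Brackett series: n_final = 4 (infrared)
- Pfund series: n_final = 5 (far infrared)

Since this transition ends at n = 2, it belongs to the Balmer series.

For reference, this 9 → 2 line has photon energy
ΔE = 13.6057 eV × (1/2² - 1/9²) = 3.2334533951 eV,
corresponding to wavelength λ = hc/ΔE = 1239.84 eV·nm / 3.2334533951 eV = 383.441432 nm in the visible/near-UV region.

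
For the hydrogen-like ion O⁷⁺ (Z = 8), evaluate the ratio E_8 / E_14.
3.0625

Using E_n = -13.6057 Z² / n² eV with Z = 8:

E_8 = -13.6057 × 8² / 8² = -870.7648 / 64 = -13.6057000000 eV
E_14 = -13.6057 × 8² / 14² = -870.7648 / 196 = -4.4426775510 eV

The ratio is:
E_8/E_14 = (-13.6057000000) / (-4.4426775510)
E_8/E_14 = (-870.7648/64) / (-870.7648/196)
E_8/E_14 = 196/64
E_8/E_14 = 3.0625
(Note: the Z² factors cancel in the ratio.)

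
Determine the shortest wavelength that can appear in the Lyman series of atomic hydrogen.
91.13 nm

The series limit corresponds to the transition from n = ∞ to n = 1.
This is the highest energy (shortest wavelength) transition in the Lyman series.

E_∞ = 0 eV
E_1 = -13.6057 / 1² = -13.6057 eV

Energy at series limit:
ΔE = E_∞ - E_1 = 0 - (-13.6057) = 13.6057 eV
λ = hc/E = 1239.84 eV·nm / 13.6057 eV = 91.13 nm

This energy equals the ionization energy from the n = 1 state of hydrogen.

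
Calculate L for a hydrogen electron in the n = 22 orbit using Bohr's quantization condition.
2.32006e-33 J·s (or 22ℏ)

In the Bohr model, angular momentum is quantized:
L = nℏ

where ℏ = h/(2π) = 1.0545718e-34 J·s

For n = 22:
L = 22 × 1.0545718e-34 J·s
L = 2.32006e-33 J·s

This can also be written as L = 22ℏ.
The angular momentum is an integer multiple of the reduced Planck constant.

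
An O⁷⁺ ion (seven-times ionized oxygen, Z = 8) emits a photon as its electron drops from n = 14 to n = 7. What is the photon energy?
13.32803 eV

The energy levels are E_n = -13.6057 Z² eV / n².

Energy at n = 14: E_14 = -13.6057 × 8² / 14² = -4.44267755 eV
Energy at n = 7: E_7 = -13.6057 × 8² / 7² = -17.77071020 eV

For emission (electron falling to lower state), the photon energy is:
E_photon = E_14 - E_7 = |-4.44267755 - (-17.77071020)|
E_photon = 13.32803 eV

This energy is carried away by the emitted photon.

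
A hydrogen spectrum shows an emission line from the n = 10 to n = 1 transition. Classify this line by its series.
Lyman series

The spectral series in hydrogen are named based on the final (lower) energy level:
- Lyman series: n_final = 1 (ultraviolet)
- Balmer series: n_final = 2 (visible/near-UV)
- Paschen series: n_final = 3 (infrared)
- Brackett series: n_final = 4 (infrared)
- Pfund series: n_final = 5 (far infrared)

Since this transition ends at n = 1, it belongs to the Lyman series.

For reference, this 10 → 1 line has photon energy
ΔE = 13.6057 eV × (1/1² - 1/10²) = 13.46964 eV,
corresponding to wavelength λ = hc/ΔE = 1239.84 eV·nm / 13.46964 eV = 92.047 nm in the ultraviolet region.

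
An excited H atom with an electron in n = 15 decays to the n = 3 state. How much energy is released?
1.451 eV

The energy levels are E_n = -13.6057 eV / n².

Energy at n = 15: E_15 = -13.6057 / 15² = -0.060470 eV
Energy at n = 3: E_3 = -13.6057 / 3² = -1.511744 eV

For emission (electron falling to lower state), the photon energy is:
E_photon = E_15 - E_3 = |-0.060470 - (-1.511744)|
E_photon = 1.451 eV

This energy is carried away by the emitted photon.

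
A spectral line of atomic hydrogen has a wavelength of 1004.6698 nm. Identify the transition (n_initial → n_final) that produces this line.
n = 7 → n = 3

First, find the photon energy from the wavelength (hc = 1239.84 eV·nm):
E = hc/λ = 1239.84 eV·nm / 1004.6698 nm = 1.2340771 eV

The energy levels of hydrogen satisfy E_n = -13.6057 / n² eV, so an emission n_i → n_f releases
ΔE = 13.6057 × (1/n_f² − 1/n_i²) eV.

Setting ΔE equal to the photon energy:
1/n_f² − 1/n_i² = 1.2340771 / 13.6057 = 0.090702948

Since 1/n_i² must be positive, we need 1/n_f² > 0.090702948, i.e. n_f ≤ 3. For each allowed n_f, solve n_i = (1/n_f² − 0.090702948)^(−1/2) and check whether it is a whole number:
  n_f = 1: 1/n_i² = 1.000000000 − 0.090702948 = 0.909297052 → n_i = 1.049  (not an integer) ✗
  n_f = 2: 1/n_i² = 0.250000000 − 0.090702948 = 0.159297052 → n_i = 2.506  (not an integer) ✗
  n_f = 3: 1/n_i² = 0.111111111 − 0.090702948 = 0.020408163 → n_i = 7.000  → integer, n_i = 7 ✓

Only n_f = 3 gives an integer upper level, n_i = 7.

The transition is from n = 7 to n = 3 (emission).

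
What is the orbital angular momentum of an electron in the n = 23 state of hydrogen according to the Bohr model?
2.4255e-33 J·s (or 23ℏ)

In the Bohr model, angular momentum is quantized:
L = nℏ

where ℏ = h/(2π) = 1.054572e-34 J·s

For n = 23:
L = 23 × 1.054572e-34 J·s
L = 2.4255e-33 J·s

This can also be written as L = 23ℏ.
The angular momentum is an integer multiple of the reduced Planck constant.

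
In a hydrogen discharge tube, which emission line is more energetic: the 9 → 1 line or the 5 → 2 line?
9 → 1

Calculate the energy for each transition:

Transition 9 → 1:
ΔE₁ = |E_1 - E_9| = |-13.6057/1² - (-13.6057/9²)|
ΔE₁ = |-13.605700000 - (-0.167971605)| = 13.437728 eV

Transition 5 → 2:
ΔE₂ = |E_2 - E_5| = |-13.6057/2² - (-13.6057/5²)|
ΔE₂ = |-3.401425000 - (-0.544228000)| = 2.857197 eV

Since 13.437728 eV > 2.857197 eV, the transition 9 → 1 emits the more energetic photon.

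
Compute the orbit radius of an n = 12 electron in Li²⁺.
2.5401 nm (or 25.4005 Å)

The Bohr radius formula is:
r_n = n² a₀ / Z

where a₀ = 0.0529177 nm is the Bohr radius.

For Li²⁺ (Z = 3) at n = 12:
r_12 = 12² × 0.0529177 nm / 3
r_12 = 144 × 0.0529177 nm / 3
r_12 = 7.62015 nm / 3
r_12 = 2.5401 nm

The electron orbits at approximately 2.5401 nm from the nucleus.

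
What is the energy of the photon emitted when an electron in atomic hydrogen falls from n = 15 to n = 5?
0.48 eV

The energy levels are E_n = -13.6057 eV / n².

Energy at n = 15: E_15 = -13.6057 / 15² = -0.06047 eV
Energy at n = 5: E_5 = -13.6057 / 5² = -0.54423 eV

For emission (electron falling to lower state), the photon energy is:
E_photon = E_15 - E_5 = |-0.06047 - (-0.54423)|
E_photon = 0.48 eV

This energy is carried away by the emitted photon.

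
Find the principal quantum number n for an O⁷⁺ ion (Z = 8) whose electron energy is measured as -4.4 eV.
n = 14

The exact energy levels follow E_n = -13.6057 Z² / n² eV with Z = 8.

The measured value (-4.4 eV) is reported to only 2 significant figures, so we must test candidate n values and see which one matches to that precision.

Candidate energies:
  n = 12:  E = -13.6057 × 8² / 12² = -6.04698 eV
  n = 13:  E = -13.6057 × 8² / 13² = -5.15245 eV
  n = 14:  E = -13.6057 × 8² / 14² = -4.44268 eV  ← matches
  n = 15:  E = -13.6057 × 8² / 15² = -3.87007 eV
  n = 16:  E = -13.6057 × 8² / 16² = -3.40143 eV

Checking against the measurement of -4.4 eV (2 sig figs), only n = 14 agrees:
E_14 = -4.44268 eV, which rounds to -4.4 eV ✓

Therefore n = 14.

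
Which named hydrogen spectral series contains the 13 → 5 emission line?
Pfund series

The spectral series in hydrogen are named based on the final (lower) energy level:
- Lyman series: n_final = 1 (ultraviolet)
- Balmer series: n_final = 2 (visible/near-UV)
- Paschen series: n_final = 3 (infrared)
- Brackett series: n_final = 4 (infrared)
- Pfund series: n_final = 5 (far infrared)

Since this transition ends at n = 5, it belongs to the Pfund series.

For reference, this 13 → 5 line has photon energy
ΔE = 13.6057 eV × (1/5² - 1/13²) = 0.46372089941 eV,
corresponding to wavelength λ = hc/ΔE = 1239.84 eV·nm / 0.46372089941 eV = 2673.67721 nm in the far infrared region.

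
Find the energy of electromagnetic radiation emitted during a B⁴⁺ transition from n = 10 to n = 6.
6.046978 eV

The energy levels are E_n = -13.6057 Z² eV / n².

Energy at n = 10: E_10 = -13.6057 × 5² / 10² = -3.401425000 eV
Energy at n = 6: E_6 = -13.6057 × 5² / 6² = -9.448402778 eV

For emission (electron falling to lower state), the photon energy is:
E_photon = E_10 - E_6 = |-3.401425000 - (-9.448402778)|
E_photon = 6.046978 eV

This energy is carried away by the emitted photon.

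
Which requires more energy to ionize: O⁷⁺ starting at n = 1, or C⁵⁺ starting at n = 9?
O⁷⁺ at n = 1 (E = -870.76 eV)

Using E_n = -13.6057 Z² / n² eV:

O⁷⁺ (Z = 8) at n = 1:
E = -13.6057 × 8² / 1² = -13.6057 × 64 / 1 = -870.76480 eV

C⁵⁺ (Z = 6) at n = 9:
E = -13.6057 × 6² / 9² = -13.6057 × 36 / 81 = -6.04698 eV

Since -870.76480 eV < -6.04698 eV,
O⁷⁺ at n = 1 is more tightly bound (requires more energy to ionize).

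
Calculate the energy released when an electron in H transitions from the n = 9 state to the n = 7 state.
0.10970 eV

The energy levels are E_n = -13.6057 eV / n².

Energy at n = 9: E_9 = -13.6057 / 9² = -0.16797160 eV
Energy at n = 7: E_7 = -13.6057 / 7² = -0.27766735 eV

For emission (electron falling to lower state), the photon energy is:
E_photon = E_9 - E_7 = |-0.16797160 - (-0.27766735)|
E_photon = 0.10970 eV

This energy is carried away by the emitted photon.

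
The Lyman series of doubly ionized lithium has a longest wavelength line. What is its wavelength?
13.5002 nm

The longest wavelength corresponds to the smallest energy transition in the series.
The Lyman series has all transitions ending at n_f = 1.

For Li²⁺ (Z = 3), the first line (α-line) is the jump from n = 2 to n = 1:
E_2 = -13.6057 × 3² / 2² = -30.612825 eV
E_1 = -13.6057 × 3² / 1² = -122.451300 eV
ΔE = E_2 - E_1 = 91.838475 eV

λ = hc/E = 1239.84 eV·nm / 91.838475 eV
λ = 13.5002 nm

This is the α-line of the Lyman series in Li²⁺.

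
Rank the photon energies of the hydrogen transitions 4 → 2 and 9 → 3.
4 → 2

Calculate the energy for each transition:

Transition 4 → 2:
ΔE₁ = |E_2 - E_4| = |-13.6057/2² - (-13.6057/4²)|
ΔE₁ = |-3.401425000 - (-0.850356250)| = 2.551069 eV

Transition 9 → 3:
ΔE₂ = |E_3 - E_9| = |-13.6057/3² - (-13.6057/9²)|
ΔE₂ = |-1.511744444 - (-0.167971605)| = 1.343773 eV

Since 2.551069 eV > 1.343773 eV, the transition 4 → 2 emits the more energetic photon.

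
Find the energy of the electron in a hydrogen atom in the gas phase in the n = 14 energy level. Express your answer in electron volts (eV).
-0.069417 eV

The energy levels of a hydrogen-like atom are given by:
E_n = -13.6057 eV / n²

For n = 14:
E_14 = -13.6057 eV / 14²
E_14 = -13.6057 eV / 196
E_14 = -0.069417 eV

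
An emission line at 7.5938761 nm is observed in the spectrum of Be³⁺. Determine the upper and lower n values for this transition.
n = 2 → n = 1

First, find the photon energy from the wavelength (hc = 1239.84 eV·nm):
E = hc/λ = 1239.84 eV·nm / 7.5938761 nm = 163.26840 eV

The energy levels of Be³⁺ satisfy E_n = -13.6057 × 4² / n² eV, so an emission n_i → n_f releases
ΔE = 13.6057 × 4² × (1/n_f² − 1/n_i²) eV.

Setting ΔE equal to the photon energy:
1/n_f² − 1/n_i² = 163.26840 / (13.6057 × 4²) = 0.75000000

Since 1/n_i² must be positive, we need 1/n_f² > 0.75000000, i.e. n_f ≤ 1. For each allowed n_f, solve n_i = (1/n_f² − 0.75000000)^(−1/2) and check whether it is a whole number:
  n_f = 1: 1/n_i² = 1.00000000 − 0.75000000 = 0.25000000 → n_i = 2.000  → integer, n_i = 2 ✓

Only n_f = 1 gives an integer upper level, n_i = 2.

The transition is from n = 2 to n = 1 (emission).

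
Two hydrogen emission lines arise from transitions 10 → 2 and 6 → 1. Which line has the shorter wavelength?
6 → 1

Calculate the energy for each transition:

Transition 10 → 2:
ΔE₁ = |E_2 - E_10| = |-13.6057/2² - (-13.6057/10²)|
ΔE₁ = |-3.401425000000 - (-0.136057000000)| = 3.265368000 eV

Transition 6 → 1:
ΔE₂ = |E_1 - E_6| = |-13.6057/1² - (-13.6057/6²)|
ΔE₂ = |-13.605700000000 - (-0.377936111111)| = 13.227763889 eV

Since 13.227763889 eV > 3.265368000 eV, the transition 6 → 1 emits the more energetic photon.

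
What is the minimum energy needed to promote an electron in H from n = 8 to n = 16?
0.1594 eV

The energy levels of a hydrogen-like atom are E_n = -13.6057 eV / n².

Energy at n = 8: E_8 = -13.6057 / 8² = -0.2125891 eV
Energy at n = 16: E_16 = -13.6057 / 16² = -0.0531473 eV

The excitation energy is the difference:
ΔE = E_16 - E_8
ΔE = -0.0531473 - (-0.2125891)
ΔE = 0.1594 eV

Since this is positive, energy must be absorbed (photon absorption).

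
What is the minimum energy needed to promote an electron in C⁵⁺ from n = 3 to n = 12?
51.02138 eV

The energy levels of a hydrogen-like atom are E_n = -13.6057 Z² eV / n².

Energy at n = 3: E_3 = -13.6057 × 6² / 3² = -54.42280000 eV
Energy at n = 12: E_12 = -13.6057 × 6² / 12² = -3.40142500 eV

The excitation energy is the difference:
ΔE = E_12 - E_3
ΔE = -3.40142500 - (-54.42280000)
ΔE = 51.02138 eV

Since this is positive, energy must be absorbed (photon absorption).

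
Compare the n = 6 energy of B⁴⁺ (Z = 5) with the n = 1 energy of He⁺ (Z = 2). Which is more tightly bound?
He⁺ at n = 1 (E = -54.422800 eV)

Using E_n = -13.6057 Z² / n² eV:

B⁴⁺ (Z = 5) at n = 6:
E = -13.6057 × 5² / 6² = -13.6057 × 25 / 36 = -9.448402778 eV

He⁺ (Z = 2) at n = 1:
E = -13.6057 × 2² / 1² = -13.6057 × 4 / 1 = -54.422800000 eV

Since -54.422800000 eV < -9.448402778 eV,
He⁺ at n = 1 is more tightly bound (requires more energy to ionize).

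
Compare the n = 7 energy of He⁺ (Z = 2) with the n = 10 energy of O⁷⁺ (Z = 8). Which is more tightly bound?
O⁷⁺ at n = 10 (E = -8.7076 eV)

Using E_n = -13.6057 Z² / n² eV:

He⁺ (Z = 2) at n = 7:
E = -13.6057 × 2² / 7² = -13.6057 × 4 / 49 = -1.1106694 eV

O⁷⁺ (Z = 8) at n = 10:
E = -13.6057 × 8² / 10² = -13.6057 × 64 / 100 = -8.7076480 eV

Since -8.7076480 eV < -1.1106694 eV,
O⁷⁺ at n = 10 is more tightly bound (requires more energy to ionize).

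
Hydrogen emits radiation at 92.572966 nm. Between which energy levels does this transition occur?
n = 8 → n = 1

First, find the photon energy from the wavelength (hc = 1239.84 eV·nm):
E = hc/λ = 1239.84 eV·nm / 92.572966 nm = 13.393111 eV

The energy levels of hydrogen satisfy E_n = -13.6057 / n² eV, so an emission n_i → n_f releases
ΔE = 13.6057 × (1/n_f² − 1/n_i²) eV.

Setting ΔE equal to the photon energy:
1/n_f² − 1/n_i² = 13.393111 / 13.6057 = 0.98437500

Since 1/n_i² must be positive, we need 1/n_f² > 0.98437500, i.e. n_f ≤ 1. For each allowed n_f, solve n_i = (1/n_f² − 0.98437500)^(−1/2) and check whether it is a whole number:
  n_f = 1: 1/n_i² = 1.00000000 − 0.98437500 = 0.01562500 → n_i = 8.000  → integer, n_i = 8 ✓

Only n_f = 1 gives an integer upper level, n_i = 8.

The transition is from n = 8 to n = 1 (emission).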